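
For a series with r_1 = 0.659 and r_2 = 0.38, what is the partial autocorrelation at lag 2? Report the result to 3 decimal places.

φ_{22} = (r_2 − r_1²) / (1 − r_1²)
r_1² = (0.659)² = 0.434281
Numerator = 0.38 − 0.4343 = -0.0543; denominator = 1 − 0.4343 = 0.5657
φ_{22} = -0.0543 / 0.5657 = -0.096

-0.096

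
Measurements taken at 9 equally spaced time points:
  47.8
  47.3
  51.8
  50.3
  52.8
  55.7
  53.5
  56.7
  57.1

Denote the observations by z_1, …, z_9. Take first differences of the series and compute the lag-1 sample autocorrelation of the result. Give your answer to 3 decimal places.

First differences Δz: -0.5, 4.5, -1.5, 2.5, 2.9, -2.2, 3.2, 0.4
Mean of differences = 1.1625
Numerator Σ(Δz_t−Δz̄)(Δz_{t+1}−Δz̄) = -29.9189
Denominator Σ(Δz_t−Δz̄)² = 41.8388
r_1(Δz) = -29.9189 / 41.8388 = -0.715

-0.715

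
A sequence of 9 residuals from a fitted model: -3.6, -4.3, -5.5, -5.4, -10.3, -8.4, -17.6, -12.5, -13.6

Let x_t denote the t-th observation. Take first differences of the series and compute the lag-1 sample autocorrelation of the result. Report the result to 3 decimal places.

-0.705

First differences Δx: -0.7, -1.2, 0.1, -4.9, 1.9, -9.2, 5.1, -1.1
Mean of differences = -1.2500
Numerator Σ(Δx_t−Δx̄)(Δx_{t+1}−Δx̄) = -90.9025
Denominator Σ(Δx_t−Δx̄)² = 128.9200
r_1(Δx) = -90.9025 / 128.9200 = -0.705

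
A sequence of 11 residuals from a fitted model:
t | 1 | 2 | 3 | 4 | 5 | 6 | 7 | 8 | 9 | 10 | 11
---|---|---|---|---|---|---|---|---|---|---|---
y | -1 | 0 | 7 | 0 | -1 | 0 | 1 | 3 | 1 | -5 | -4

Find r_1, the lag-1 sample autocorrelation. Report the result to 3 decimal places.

0.199

Mean ȳ = (-1 + 0 + 7 + 0 − 1 + 0 + 1 + 3 + 1 − 5 − 4)/11 = 0.0909
Numerator Σ_{t=1}^{10}(y_t−ȳ)(y_{t+1}−ȳ) = 20.4463
Denominator Σ(y_t−ȳ)² = 102.9091
r_1 = 20.4463 / 102.9091 = 0.199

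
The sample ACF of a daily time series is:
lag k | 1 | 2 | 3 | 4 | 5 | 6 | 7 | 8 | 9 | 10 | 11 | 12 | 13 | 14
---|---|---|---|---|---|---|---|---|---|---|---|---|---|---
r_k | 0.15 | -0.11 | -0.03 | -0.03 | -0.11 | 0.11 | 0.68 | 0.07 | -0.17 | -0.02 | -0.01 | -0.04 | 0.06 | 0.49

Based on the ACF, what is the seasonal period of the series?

The largest autocorrelation is r_7 = 0.68, with a weaker echo at lag 14 (0.49); the remaining lags stay at or below 0.15.
The dominant spike at lag 7 indicates a seasonal period of 7.

7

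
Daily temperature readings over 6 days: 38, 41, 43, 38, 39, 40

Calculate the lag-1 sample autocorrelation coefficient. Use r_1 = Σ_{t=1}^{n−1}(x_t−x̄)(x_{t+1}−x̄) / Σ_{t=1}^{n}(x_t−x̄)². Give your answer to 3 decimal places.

Mean x̄ = (38 + 41 + 43 + 38 + 39 + 40)/6 = 39.8333
Deviations from mean: -1.8333, 1.1667, 3.1667, -1.8333, -0.8333, 0.1667
Numerator Σ_{t=1}^{5}(x_t−x̄)(x_{t+1}−x̄) = -2.8611
Denominator Σ(x_t−x̄)² = 18.8333
r_1 = -2.8611 / 18.8333 = -0.152

-0.152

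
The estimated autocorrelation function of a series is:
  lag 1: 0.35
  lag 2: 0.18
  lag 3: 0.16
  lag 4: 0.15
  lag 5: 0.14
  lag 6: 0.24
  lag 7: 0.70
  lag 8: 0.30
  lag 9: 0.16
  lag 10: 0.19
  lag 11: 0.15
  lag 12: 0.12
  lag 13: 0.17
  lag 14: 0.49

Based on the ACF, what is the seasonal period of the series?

The largest autocorrelation is r_7 = 0.70, with a weaker echo at lag 14 (0.49); the remaining lags stay at or below 0.35. The elevated value at lag 1 (0.35), dropping to 0.18 at lag 2, reflects decaying short-term dependence rather than seasonality.
The dominant spike at lag 7 indicates a seasonal period of 7.

7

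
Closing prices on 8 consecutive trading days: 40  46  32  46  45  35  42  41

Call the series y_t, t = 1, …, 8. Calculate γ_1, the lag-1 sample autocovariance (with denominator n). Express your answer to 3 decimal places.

Mean ȳ = (40 + 46 + 32 + 46 + 45 + 35 + 42 + 41)/8 = 40.8750
Σ_{t=1}^{7}(y_t−ȳ)(y_{t+1}−ȳ) = -105.0156
γ_1 = -105.0156 / 8 = -13.127

-13.127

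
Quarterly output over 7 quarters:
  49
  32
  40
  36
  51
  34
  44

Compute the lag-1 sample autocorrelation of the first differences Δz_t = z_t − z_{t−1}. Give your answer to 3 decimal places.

-0.666

First differences Δz: -17, 8, -4, 15, -17, 10
Mean of differences = -0.8333
Numerator Σ(Δz_t−Δz̄)(Δz_{t+1}−Δz̄) = -652.0278
Denominator Σ(Δz_t−Δz̄)² = 978.8333
r_1(Δz) = -652.0278 / 978.8333 = -0.666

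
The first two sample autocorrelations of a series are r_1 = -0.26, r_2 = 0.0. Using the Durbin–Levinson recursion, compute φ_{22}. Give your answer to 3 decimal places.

-0.073

φ_{22} = (r_2 − r_1²) / (1 − r_1²)
r_1² = (-0.26)² = 0.0676
Numerator = 0.0 − 0.0676 = -0.0676; denominator = 1 − 0.0676 = 0.9324
φ_{22} = -0.0676 / 0.9324 = -0.073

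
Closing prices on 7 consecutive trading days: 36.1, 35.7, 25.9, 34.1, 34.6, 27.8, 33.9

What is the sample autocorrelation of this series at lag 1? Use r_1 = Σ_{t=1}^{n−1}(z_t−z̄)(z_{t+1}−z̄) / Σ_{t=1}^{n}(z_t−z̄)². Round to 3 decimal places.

-0.336

Mean z̄ = (36.1 + 35.7 + 25.9 + 34.1 + 34.6 + 27.8 + 33.9)/7 = 32.5857
Deviations from mean: 3.5143, 3.1143, -6.6857, 1.5143, 2.0143, -4.7857, 1.3143
Numerator Σ_{t=1}^{6}(z_t−z̄)(z_{t+1}−z̄) = -32.8802
Denominator Σ(z_t−z̄)² = 97.7286
r_1 = -32.8802 / 97.7286 = -0.336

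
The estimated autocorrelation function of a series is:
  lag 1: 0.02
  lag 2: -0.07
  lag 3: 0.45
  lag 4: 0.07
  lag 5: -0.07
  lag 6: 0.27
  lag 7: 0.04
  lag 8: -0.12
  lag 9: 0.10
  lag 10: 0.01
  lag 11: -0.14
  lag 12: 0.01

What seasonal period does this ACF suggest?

The largest autocorrelation is r_3 = 0.45, with a weaker echo at lag 6 (0.27); the remaining lags stay at or below 0.10.
The dominant spike at lag 3 indicates a seasonal period of 3.

3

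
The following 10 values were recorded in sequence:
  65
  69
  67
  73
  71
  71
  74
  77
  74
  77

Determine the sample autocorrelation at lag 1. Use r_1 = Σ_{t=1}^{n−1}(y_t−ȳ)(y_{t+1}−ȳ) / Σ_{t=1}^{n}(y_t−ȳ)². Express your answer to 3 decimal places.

0.411

Mean ȳ = (65 + 69 + 67 + 73 + 71 + 71 + 74 + 77 + 74 + 77)/10 = 71.8000
Numerator Σ_{t=1}^{9}(y_t−ȳ)(y_{t+1}−ȳ) = 58.9600
Denominator Σ(y_t−ȳ)² = 143.6000
r_1 = 58.9600 / 143.6000 = 0.411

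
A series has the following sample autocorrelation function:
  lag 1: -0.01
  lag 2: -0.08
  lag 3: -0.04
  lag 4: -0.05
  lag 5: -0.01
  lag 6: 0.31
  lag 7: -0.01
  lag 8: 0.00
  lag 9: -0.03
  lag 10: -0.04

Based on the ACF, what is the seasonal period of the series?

The largest autocorrelation is r_6 = 0.31; the remaining lags stay at or below 0.00.
The dominant spike at lag 6 indicates a seasonal period of 6.

6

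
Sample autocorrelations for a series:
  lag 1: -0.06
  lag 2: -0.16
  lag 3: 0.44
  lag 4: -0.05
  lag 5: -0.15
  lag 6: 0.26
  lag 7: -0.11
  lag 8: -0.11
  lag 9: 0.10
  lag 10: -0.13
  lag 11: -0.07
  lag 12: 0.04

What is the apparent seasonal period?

3

The largest autocorrelation is r_3 = 0.44, with a weaker echo at lag 6 (0.26); the remaining lags stay at or below 0.10.
The dominant spike at lag 3 indicates a seasonal period of 3.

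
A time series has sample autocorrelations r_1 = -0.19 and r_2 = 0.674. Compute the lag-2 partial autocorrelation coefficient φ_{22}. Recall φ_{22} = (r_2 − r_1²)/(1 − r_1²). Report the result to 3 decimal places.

φ_{22} = (r_2 − r_1²) / (1 − r_1²)
r_1² = (-0.19)² = 0.0361
Numerator = 0.674 − 0.0361 = 0.6379; denominator = 1 − 0.0361 = 0.9639
φ_{22} = 0.6379 / 0.9639 = 0.662

0.662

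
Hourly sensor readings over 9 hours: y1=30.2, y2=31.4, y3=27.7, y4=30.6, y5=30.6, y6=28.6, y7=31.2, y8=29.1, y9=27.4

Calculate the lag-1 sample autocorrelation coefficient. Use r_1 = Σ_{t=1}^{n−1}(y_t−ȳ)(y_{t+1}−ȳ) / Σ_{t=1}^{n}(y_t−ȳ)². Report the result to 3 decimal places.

-0.316

Mean ȳ = (30.2 + 31.4 + 27.7 + 30.6 + 30.6 + 28.6 + 31.2 + 29.1 + 27.4)/9 = 29.6444
Numerator Σ_{t=1}^{8}(y_t−ȳ)(y_{t+1}−ȳ) = -5.6309
Denominator Σ(y_t−ȳ)² = 17.8422
r_1 = -5.6309 / 17.8422 = -0.316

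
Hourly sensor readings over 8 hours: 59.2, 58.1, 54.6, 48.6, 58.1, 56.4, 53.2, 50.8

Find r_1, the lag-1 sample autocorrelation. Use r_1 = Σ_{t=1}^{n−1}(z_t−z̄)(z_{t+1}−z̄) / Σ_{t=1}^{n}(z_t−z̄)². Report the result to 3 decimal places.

0.037

Mean z̄ = (59.2 + 58.1 + 54.6 + 48.6 + 58.1 + 56.4 + 53.2 + 50.8)/8 = 54.8750
Deviations from mean: 4.3250, 3.2250, -0.2750, -6.2750, 3.2250, 1.5250, -1.6750, -4.0750
Σ(z_t−z̄)(z_{t+1}−z̄) = (13.9481) + (-0.8869) + (1.7256) + (-20.2369) + (4.9181) + (-2.5544) + (6.8256) = 3.7394
Denominator Σ(z_t−z̄)² = 100.6950
r_1 = 3.7394 / 100.6950 = 0.037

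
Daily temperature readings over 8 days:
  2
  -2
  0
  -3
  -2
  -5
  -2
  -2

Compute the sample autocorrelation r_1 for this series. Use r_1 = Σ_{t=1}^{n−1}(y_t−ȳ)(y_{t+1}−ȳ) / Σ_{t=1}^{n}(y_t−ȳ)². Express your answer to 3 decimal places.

Mean ȳ = (2 − 2 + 0 − 3 − 2 − 5 − 2 − 2)/8 = -1.7500
Σ(y_t−ȳ)(y_{t+1}−ȳ) = (-0.9375) + (-0.4375) + (-2.1875) + (0.3125) + (0.8125) + (0.8125) + (0.0625) = -1.5625
Denominator Σ(y_t−ȳ)² = 29.5000
r_1 = -1.5625 / 29.5000 = -0.053

-0.053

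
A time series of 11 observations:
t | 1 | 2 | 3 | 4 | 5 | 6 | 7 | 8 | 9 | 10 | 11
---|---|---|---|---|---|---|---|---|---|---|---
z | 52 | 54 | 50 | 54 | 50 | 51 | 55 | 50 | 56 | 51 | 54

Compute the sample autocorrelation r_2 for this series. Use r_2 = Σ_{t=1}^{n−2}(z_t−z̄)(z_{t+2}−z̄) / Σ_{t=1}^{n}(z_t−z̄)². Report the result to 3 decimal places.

Mean z̄ = (52 + 54 + 50 + 54 + 50 + 51 + 55 + 50 + 56 + 51 + 54)/11 = 52.4545
Numerator Σ_{t=1}^{9}(z_t−z̄)(z_{t+2}−z̄) = 22.6777
Denominator Σ(z_t−z̄)² = 48.7273
r_2 = 22.6777 / 48.7273 = 0.465

0.465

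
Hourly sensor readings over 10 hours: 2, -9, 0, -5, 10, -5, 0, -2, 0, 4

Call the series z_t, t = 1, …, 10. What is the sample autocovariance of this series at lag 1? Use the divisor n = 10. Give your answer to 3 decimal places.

Mean z̄ = (2 − 9 + 0 − 5 + 10 − 5 + 0 − 2 + 0 + 4)/10 = -0.5000
Σ_{t=1}^{9}(z_t−z̄)(z_{t+1}−z̄) = -123.7500
γ_1 = -123.7500 / 10 = -12.375

-12.375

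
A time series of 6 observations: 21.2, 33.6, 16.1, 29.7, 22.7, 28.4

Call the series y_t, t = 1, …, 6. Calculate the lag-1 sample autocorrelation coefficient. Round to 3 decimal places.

-0.827

Mean ȳ = (21.2 + 33.6 + 16.1 + 29.7 + 22.7 + 28.4)/6 = 25.2833
Deviations from mean: -4.0833, 8.3167, -9.1833, 4.4167, -2.5833, 3.1167
Σ(y_t−ȳ)(y_{t+1}−ȳ) = (-33.9597) + (-76.3747) + (-40.5597) + (-11.4097) + (-8.0514) = -170.3553
Denominator Σ(y_t−ȳ)² = 206.0683
r_1 = -170.3553 / 206.0683 = -0.827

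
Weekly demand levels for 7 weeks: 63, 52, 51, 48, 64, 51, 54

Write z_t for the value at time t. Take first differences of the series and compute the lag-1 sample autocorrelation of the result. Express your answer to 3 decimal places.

-0.516

First differences Δz: -11, -1, -3, 16, -13, 3
Mean of differences = -1.5000
Numerator Σ(Δz_t−Δz̄)(Δz_{t+1}−Δz̄) = -284.7500
Denominator Σ(Δz_t−Δz̄)² = 551.5000
r_1(Δz) = -284.7500 / 551.5000 = -0.516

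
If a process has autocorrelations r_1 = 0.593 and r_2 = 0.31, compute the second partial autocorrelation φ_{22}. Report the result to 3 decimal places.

-0.064

φ_{22} = (r_2 − r_1²) / (1 − r_1²)
r_1² = (0.593)² = 0.351649
Numerator = 0.31 − 0.3516 = -0.0416; denominator = 1 − 0.3516 = 0.6484
φ_{22} = -0.0416 / 0.6484 = -0.064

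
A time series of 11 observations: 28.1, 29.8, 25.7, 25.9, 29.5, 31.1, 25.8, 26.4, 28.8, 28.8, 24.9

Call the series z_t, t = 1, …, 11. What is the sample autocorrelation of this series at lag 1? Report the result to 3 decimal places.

Mean z̄ = (28.1 + 29.8 + 25.7 + 25.9 + 29.5 + 31.1 + 25.8 + 26.4 + 28.8 + 28.8 + 24.9)/11 = 27.7091
Numerator Σ_{t=1}^{10}(z_t−z̄)(z_{t+1}−z̄) = -4.1928
Denominator Σ(z_t−z̄)² = 42.1691
r_1 = -4.1928 / 42.1691 = -0.099

-0.099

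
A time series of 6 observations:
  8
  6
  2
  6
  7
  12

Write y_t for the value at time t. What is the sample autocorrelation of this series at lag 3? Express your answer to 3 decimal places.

-0.494

Mean ȳ = (8 + 6 + 2 + 6 + 7 + 12)/6 = 6.8333
Deviations from mean: 1.1667, -0.8333, -4.8333, -0.8333, 0.1667, 5.1667
Numerator Σ_{t=1}^{3}(y_t−ȳ)(y_{t+3}−ȳ) = -26.0833
Denominator Σ(y_t−ȳ)² = 52.8333
r_3 = -26.0833 / 52.8333 = -0.494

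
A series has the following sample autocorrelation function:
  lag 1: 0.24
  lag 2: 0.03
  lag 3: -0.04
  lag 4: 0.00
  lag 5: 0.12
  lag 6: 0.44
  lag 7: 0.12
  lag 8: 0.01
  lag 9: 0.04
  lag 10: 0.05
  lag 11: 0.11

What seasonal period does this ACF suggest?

6

The largest autocorrelation is r_6 = 0.44; the remaining lags stay at or below 0.24. The elevated value at lag 1 (0.24), dropping to 0.03 at lag 2, reflects decaying short-term dependence rather than seasonality.
The dominant spike at lag 6 indicates a seasonal period of 6.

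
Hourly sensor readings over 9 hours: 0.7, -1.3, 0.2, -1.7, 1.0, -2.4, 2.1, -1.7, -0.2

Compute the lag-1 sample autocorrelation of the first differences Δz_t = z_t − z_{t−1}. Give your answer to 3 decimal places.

-0.890

First differences Δz: -2.0, 1.5, -1.9, 2.7, -3.4, 4.5, -3.8, 1.5
Mean of differences = -0.1125
Numerator Σ(Δz_t−Δz̄)(Δz_{t+1}−Δz̄) = -58.3177
Denominator Σ(Δz_t−Δz̄)² = 65.5488
r_1(Δz) = -58.3177 / 65.5488 = -0.890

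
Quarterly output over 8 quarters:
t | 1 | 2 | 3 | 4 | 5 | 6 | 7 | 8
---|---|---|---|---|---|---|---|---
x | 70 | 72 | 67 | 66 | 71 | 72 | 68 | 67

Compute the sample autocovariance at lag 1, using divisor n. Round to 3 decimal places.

0.217

Mean x̄ = (70 + 72 + 67 + 66 + 71 + 72 + 68 + 67)/8 = 69.1250
Σ_{t=1}^{7}(x_t−x̄)(x_{t+1}−x̄) = 1.7344
γ_1 = 1.7344 / 8 = 0.217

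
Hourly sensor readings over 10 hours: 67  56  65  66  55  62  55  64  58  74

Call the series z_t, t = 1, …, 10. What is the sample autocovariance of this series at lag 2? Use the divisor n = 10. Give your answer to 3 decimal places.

7.192

Mean z̄ = (67 + 56 + 65 + 66 + 55 + 62 + 55 + 64 + 58 + 74)/10 = 62.2000
Σ_{t=1}^{8}(z_t−z̄)(z_{t+2}−z̄) = 71.9200
γ_2 = 71.9200 / 10 = 7.192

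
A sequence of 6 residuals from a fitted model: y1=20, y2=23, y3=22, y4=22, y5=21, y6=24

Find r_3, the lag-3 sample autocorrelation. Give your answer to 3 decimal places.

-0.100

Mean ȳ = (20 + 23 + 22 + 22 + 21 + 24)/6 = 22.0000
Σ(y_t−ȳ)(y_{t+3}−ȳ) = (0.0000) + (-1.0000) + (0.0000) = -1.0000
Denominator Σ(y_t−ȳ)² = 10.0000
r_3 = -1.0000 / 10.0000 = -0.100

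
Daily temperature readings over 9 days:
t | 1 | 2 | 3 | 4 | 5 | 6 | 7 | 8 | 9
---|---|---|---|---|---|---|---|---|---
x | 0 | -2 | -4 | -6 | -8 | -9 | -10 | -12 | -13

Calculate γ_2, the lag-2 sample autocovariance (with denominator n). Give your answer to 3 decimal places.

Mean x̄ = (0 − 2 − 4 − 6 − 8 − 9 − 10 − 12 − 13)/9 = -7.1111
Σ_{t=1}^{7}(x_t−x̄)(x_{t+2}−x̄) = 51.7531
γ_2 = 51.7531 / 9 = 5.750

5.750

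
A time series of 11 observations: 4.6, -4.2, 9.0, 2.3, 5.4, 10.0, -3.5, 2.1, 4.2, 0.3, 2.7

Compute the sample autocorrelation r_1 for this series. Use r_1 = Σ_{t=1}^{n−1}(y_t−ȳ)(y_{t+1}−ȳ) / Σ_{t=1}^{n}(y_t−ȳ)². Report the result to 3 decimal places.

-0.440

Mean ȳ = (4.6 − 4.2 + 9.0 + 2.3 + 5.4 + 10.0 − 3.5 + 2.1 + 4.2 + 0.3 + 2.7)/11 = 2.9909
Numerator Σ_{t=1}^{10}(y_t−ȳ)(y_{t+1}−ȳ) = -86.9728
Denominator Σ(y_t−ȳ)² = 197.5291
r_1 = -86.9728 / 197.5291 = -0.440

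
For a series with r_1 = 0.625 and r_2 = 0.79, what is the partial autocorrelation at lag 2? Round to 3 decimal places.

φ_{22} = (r_2 − r_1²) / (1 − r_1²)
r_1² = (0.625)² = 0.390625
Numerator = 0.79 − 0.3906 = 0.3994; denominator = 1 − 0.3906 = 0.6094
φ_{22} = 0.3994 / 0.6094 = 0.655

0.655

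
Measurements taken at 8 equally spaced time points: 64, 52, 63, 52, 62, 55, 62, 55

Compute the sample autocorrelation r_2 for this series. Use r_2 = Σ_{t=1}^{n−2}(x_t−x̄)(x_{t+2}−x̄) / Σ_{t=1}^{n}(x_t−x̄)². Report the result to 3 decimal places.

Mean x̄ = (64 + 52 + 63 + 52 + 62 + 55 + 62 + 55)/8 = 58.1250
Deviations from mean: 5.8750, -6.1250, 4.8750, -6.1250, 3.8750, -3.1250, 3.8750, -3.1250
Σ(x_t−x̄)(x_{t+2}−x̄) = (28.6406) + (37.5156) + (18.8906) + (19.1406) + (15.0156) + (9.7656) = 128.9688
Denominator Σ(x_t−x̄)² = 182.8750
r_2 = 128.9688 / 182.8750 = 0.705

0.705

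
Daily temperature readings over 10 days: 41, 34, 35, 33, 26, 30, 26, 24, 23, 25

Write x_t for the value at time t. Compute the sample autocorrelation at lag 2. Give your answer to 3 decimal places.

0.381

Mean x̄ = (41 + 34 + 35 + 33 + 26 + 30 + 26 + 24 + 23 + 25)/10 = 29.7000
Numerator Σ_{t=1}^{8}(x_t−x̄)(x_{t+2}−x̄) = 119.0200
Denominator Σ(x_t−x̄)² = 312.1000
r_2 = 119.0200 / 312.1000 = 0.381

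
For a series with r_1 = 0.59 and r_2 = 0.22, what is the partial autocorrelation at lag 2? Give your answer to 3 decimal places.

-0.197

φ_{22} = (r_2 − r_1²) / (1 − r_1²)
r_1² = (0.59)² = 0.3481
Numerator = 0.22 − 0.3481 = -0.1281; denominator = 1 − 0.3481 = 0.6519
φ_{22} = -0.1281 / 0.6519 = -0.197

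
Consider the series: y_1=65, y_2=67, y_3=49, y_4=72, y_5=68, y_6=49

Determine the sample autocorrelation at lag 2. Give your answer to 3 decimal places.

Mean ȳ = (65 + 67 + 49 + 72 + 68 + 49)/6 = 61.6667
Deviations from mean: 3.3333, 5.3333, -12.6667, 10.3333, 6.3333, -12.6667
Σ(y_t−ȳ)(y_{t+2}−ȳ) = (-42.2222) + (55.1111) + (-80.2222) + (-130.8889) = -198.2222
Denominator Σ(y_t−ȳ)² = 507.3333
r_2 = -198.2222 / 507.3333 = -0.391

-0.391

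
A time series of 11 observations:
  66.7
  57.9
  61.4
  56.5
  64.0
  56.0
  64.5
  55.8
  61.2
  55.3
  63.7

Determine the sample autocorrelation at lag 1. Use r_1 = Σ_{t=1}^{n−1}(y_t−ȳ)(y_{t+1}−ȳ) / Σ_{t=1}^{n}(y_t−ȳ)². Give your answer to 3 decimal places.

-0.677

Mean ȳ = (66.7 + 57.9 + 61.4 + 56.5 + 64.0 + 56.0 + 64.5 + 55.8 + 61.2 + 55.3 + 63.7)/11 = 60.2727
Numerator Σ_{t=1}^{10}(y_t−ȳ)(y_{t+1}−ȳ) = -114.9362
Denominator Σ(y_t−ȳ)² = 169.8018
r_1 = -114.9362 / 169.8018 = -0.677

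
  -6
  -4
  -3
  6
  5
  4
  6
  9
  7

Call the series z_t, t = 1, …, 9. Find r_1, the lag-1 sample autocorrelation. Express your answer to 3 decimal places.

0.586

Mean z̄ = (-6 − 4 − 3 + 6 + 5 + 4 + 6 + 9 + 7)/9 = 2.6667
Numerator Σ_{t=1}^{8}(z_t−z̄)(z_{t+1}−z̄) = 140.5556
Denominator Σ(z_t−z̄)² = 240.0000
r_1 = 140.5556 / 240.0000 = 0.586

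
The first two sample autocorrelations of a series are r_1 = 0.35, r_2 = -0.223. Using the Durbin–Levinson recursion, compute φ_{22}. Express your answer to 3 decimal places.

φ_{22} = (r_2 − r_1²) / (1 − r_1²)
r_1² = (0.35)² = 0.1225
Numerator = -0.223 − 0.1225 = -0.3455; denominator = 1 − 0.1225 = 0.8775
φ_{22} = -0.3455 / 0.8775 = -0.394

-0.394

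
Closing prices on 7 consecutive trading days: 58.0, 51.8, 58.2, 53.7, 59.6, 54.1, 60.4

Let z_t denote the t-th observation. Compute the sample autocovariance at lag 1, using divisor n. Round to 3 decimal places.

-6.438

Mean z̄ = (58.0 + 51.8 + 58.2 + 53.7 + 59.6 + 54.1 + 60.4)/7 = 56.5429
Deviations: 1.4571, -4.7429, 1.6571, -2.8429, 3.0571, -2.4429, 3.8571
Σ_{t=1}^{6}(z_t−z̄)(z_{t+1}−z̄) = -45.0633
γ_1 = -45.0633 / 7 = -6.438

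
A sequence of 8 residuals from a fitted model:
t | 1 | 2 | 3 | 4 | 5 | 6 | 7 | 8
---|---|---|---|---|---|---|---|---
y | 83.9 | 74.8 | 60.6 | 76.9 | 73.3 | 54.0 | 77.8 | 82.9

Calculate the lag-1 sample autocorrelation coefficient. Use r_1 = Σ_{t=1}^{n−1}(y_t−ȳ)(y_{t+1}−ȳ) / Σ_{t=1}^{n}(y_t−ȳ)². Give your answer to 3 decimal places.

-0.128

Mean ȳ = (83.9 + 74.8 + 60.6 + 76.9 + 73.3 + 54.0 + 77.8 + 82.9)/8 = 73.0250
Numerator Σ_{t=1}^{7}(y_t−ȳ)(y_{t+1}−ȳ) = -98.7556
Denominator Σ(y_t−ȳ)² = 773.1550
r_1 = -98.7556 / 773.1550 = -0.128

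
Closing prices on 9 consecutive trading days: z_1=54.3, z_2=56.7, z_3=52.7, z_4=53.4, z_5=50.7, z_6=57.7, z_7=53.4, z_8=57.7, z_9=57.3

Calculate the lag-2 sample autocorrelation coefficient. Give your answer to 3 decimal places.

Mean z̄ = (54.3 + 56.7 + 52.7 + 53.4 + 50.7 + 57.7 + 53.4 + 57.7 + 57.3)/9 = 54.8778
Numerator Σ_{t=1}^{7}(z_t−z̄)(z_{t+2}−z̄) = 14.0523
Denominator Σ(z_t−z̄)² = 52.0156
r_2 = 14.0523 / 52.0156 = 0.270

0.270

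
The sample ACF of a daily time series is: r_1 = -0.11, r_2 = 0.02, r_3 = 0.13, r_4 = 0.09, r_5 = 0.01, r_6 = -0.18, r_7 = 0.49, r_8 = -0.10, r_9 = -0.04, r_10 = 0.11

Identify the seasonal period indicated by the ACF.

The largest autocorrelation is r_7 = 0.49; the remaining lags stay at or below 0.13.
The dominant spike at lag 7 indicates a seasonal period of 7.

7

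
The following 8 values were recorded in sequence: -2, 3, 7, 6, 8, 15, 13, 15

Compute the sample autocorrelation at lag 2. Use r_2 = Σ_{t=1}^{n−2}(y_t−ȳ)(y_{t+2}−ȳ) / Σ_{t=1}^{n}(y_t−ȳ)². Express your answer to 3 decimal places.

Mean ȳ = (-2 + 3 + 7 + 6 + 8 + 15 + 13 + 15)/8 = 8.1250
Deviations from mean: -10.1250, -5.1250, -1.1250, -2.1250, -0.1250, 6.8750, 4.8750, 6.8750
Σ(y_t−ȳ)(y_{t+2}−ȳ) = (11.3906) + (10.8906) + (0.1406) + (-14.6094) + (-0.6094) + (47.2656) = 54.4688
Denominator Σ(y_t−ȳ)² = 252.8750
r_2 = 54.4688 / 252.8750 = 0.215

0.215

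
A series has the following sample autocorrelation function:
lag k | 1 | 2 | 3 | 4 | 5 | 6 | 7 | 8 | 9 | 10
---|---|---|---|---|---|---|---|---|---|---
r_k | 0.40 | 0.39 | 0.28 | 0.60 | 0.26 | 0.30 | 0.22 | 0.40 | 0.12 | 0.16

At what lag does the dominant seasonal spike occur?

4

The largest autocorrelation is r_4 = 0.60; the remaining lags stay at or below 0.40. The elevated value at lag 1 (0.40), dropping to 0.39 at lag 2, reflects decaying short-term dependence rather than seasonality.
The dominant spike at lag 4 indicates a seasonal period of 4.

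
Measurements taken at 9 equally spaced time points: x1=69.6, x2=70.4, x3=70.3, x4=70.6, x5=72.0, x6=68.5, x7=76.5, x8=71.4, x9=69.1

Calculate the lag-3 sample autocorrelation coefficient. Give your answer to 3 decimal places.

0.102

Mean x̄ = (69.6 + 70.4 + 70.3 + 70.6 + 72.0 + 68.5 + 76.5 + 71.4 + 69.1)/9 = 70.9333
Σ(x_t−x̄)(x_{t+3}−x̄) = (0.4444) + (-0.5689) + (1.5411) + (-1.8556) + (0.4978) + (4.4611) = 4.5200
Denominator Σ(x_t−x̄)² = 44.2000
r_3 = 4.5200 / 44.2000 = 0.102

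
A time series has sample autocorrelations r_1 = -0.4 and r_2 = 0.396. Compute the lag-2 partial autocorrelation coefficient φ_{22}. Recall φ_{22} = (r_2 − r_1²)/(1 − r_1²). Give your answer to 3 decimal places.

0.281

φ_{22} = (r_2 − r_1²) / (1 − r_1²)
r_1² = (-0.4)² = 0.16
Numerator = 0.396 − 0.1600 = 0.2360; denominator = 1 − 0.1600 = 0.8400
φ_{22} = 0.2360 / 0.8400 = 0.281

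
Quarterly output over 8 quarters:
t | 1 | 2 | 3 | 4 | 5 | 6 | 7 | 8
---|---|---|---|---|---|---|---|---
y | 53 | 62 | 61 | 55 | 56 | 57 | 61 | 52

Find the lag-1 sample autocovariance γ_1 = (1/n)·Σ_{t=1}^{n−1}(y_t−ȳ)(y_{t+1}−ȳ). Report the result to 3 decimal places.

Mean ȳ = (53 + 62 + 61 + 55 + 56 + 57 + 61 + 52)/8 = 57.1250
Σ_{t=1}^{7}(y_t−ȳ)(y_{t+1}−ȳ) = -27.2656
γ_1 = -27.2656 / 8 = -3.408

-3.408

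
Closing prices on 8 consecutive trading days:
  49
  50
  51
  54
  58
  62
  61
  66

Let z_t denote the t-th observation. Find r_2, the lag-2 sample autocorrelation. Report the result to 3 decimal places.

Mean z̄ = (49 + 50 + 51 + 54 + 58 + 62 + 61 + 66)/8 = 56.3750
Deviations from mean: -7.3750, -6.3750, -5.3750, -2.3750, 1.6250, 5.6250, 4.6250, 9.6250
Σ(z_t−z̄)(z_{t+2}−z̄) = (39.6406) + (15.1406) + (-8.7344) + (-13.3594) + (7.5156) + (54.1406) = 94.3438
Denominator Σ(z_t−z̄)² = 277.8750
r_2 = 94.3438 / 277.8750 = 0.340

0.340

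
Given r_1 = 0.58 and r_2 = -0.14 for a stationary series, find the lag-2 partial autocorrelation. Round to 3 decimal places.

-0.718

φ_{22} = (r_2 − r_1²) / (1 − r_1²)
r_1² = (0.58)² = 0.3364
Numerator = -0.14 − 0.3364 = -0.4764; denominator = 1 − 0.3364 = 0.6636
φ_{22} = -0.4764 / 0.6636 = -0.718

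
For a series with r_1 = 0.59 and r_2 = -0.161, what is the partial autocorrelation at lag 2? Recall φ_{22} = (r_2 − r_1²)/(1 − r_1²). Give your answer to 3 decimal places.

-0.781

φ_{22} = (r_2 − r_1²) / (1 − r_1²)
r_1² = (0.59)² = 0.3481
Numerator = -0.161 − 0.3481 = -0.5091; denominator = 1 − 0.3481 = 0.6519
φ_{22} = -0.5091 / 0.6519 = -0.781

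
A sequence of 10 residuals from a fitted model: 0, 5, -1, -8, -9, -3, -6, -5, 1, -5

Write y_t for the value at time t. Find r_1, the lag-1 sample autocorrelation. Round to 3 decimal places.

0.291

Mean ȳ = (0 + 5 − 1 − 8 − 9 − 3 − 6 − 5 + 1 − 5)/10 = -3.1000
Numerator Σ_{t=1}^{9}(y_t−ȳ)(y_{t+1}−ȳ) = 49.7900
Denominator Σ(y_t−ȳ)² = 170.9000
r_1 = 49.7900 / 170.9000 = 0.291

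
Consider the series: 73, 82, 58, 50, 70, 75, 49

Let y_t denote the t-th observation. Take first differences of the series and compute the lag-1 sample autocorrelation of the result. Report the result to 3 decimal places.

First differences Δy: 9, -24, -8, 20, 5, -26
Mean of differences = -4.0000
Numerator Σ(Δy_t−Δȳ)(Δy_{t+1}−Δȳ) = -258.0000
Denominator Σ(Δy_t−Δȳ)² = 1726.0000
r_1(Δy) = -258.0000 / 1726.0000 = -0.149

-0.149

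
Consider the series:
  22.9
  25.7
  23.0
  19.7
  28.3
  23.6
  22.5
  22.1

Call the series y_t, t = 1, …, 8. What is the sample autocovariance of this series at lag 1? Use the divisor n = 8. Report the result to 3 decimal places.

Mean ȳ = (22.9 + 25.7 + 23.0 + 19.7 + 28.3 + 23.6 + 22.5 + 22.1)/8 = 23.4750
Σ_{t=1}^{7}(y_t−ȳ)(y_{t+1}−ȳ) = -16.9356
γ_1 = -16.9356 / 8 = -2.117

-2.117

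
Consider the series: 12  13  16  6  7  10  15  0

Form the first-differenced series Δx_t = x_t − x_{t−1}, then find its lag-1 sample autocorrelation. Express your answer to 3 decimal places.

-0.268

First differences Δx: 1, 3, -10, 1, 3, 5, -15
Mean of differences = -1.7143
Numerator Σ(Δx_t−Δx̄)(Δx_{t+1}−Δx̄) = -93.5102
Denominator Σ(Δx_t−Δx̄)² = 349.4286
r_1(Δx) = -93.5102 / 349.4286 = -0.268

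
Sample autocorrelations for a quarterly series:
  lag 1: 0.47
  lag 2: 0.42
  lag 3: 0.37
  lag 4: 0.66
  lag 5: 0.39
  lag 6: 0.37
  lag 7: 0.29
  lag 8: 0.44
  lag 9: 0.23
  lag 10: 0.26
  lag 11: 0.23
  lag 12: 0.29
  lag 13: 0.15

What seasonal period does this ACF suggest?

4

The largest autocorrelation is r_4 = 0.66; the remaining lags stay at or below 0.47. The elevated value at lag 1 (0.47), dropping to 0.42 at lag 2, reflects decaying short-term dependence rather than seasonality.
The dominant spike at lag 4 indicates a seasonal period of 4.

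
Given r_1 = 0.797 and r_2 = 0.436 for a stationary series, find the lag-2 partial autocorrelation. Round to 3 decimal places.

-0.546

φ_{22} = (r_2 − r_1²) / (1 − r_1²)
r_1² = (0.797)² = 0.635209
Numerator = 0.436 − 0.6352 = -0.1992; denominator = 1 − 0.6352 = 0.3648
φ_{22} = -0.1992 / 0.3648 = -0.546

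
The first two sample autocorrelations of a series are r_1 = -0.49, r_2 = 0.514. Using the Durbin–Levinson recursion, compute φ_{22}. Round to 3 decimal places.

0.360

φ_{22} = (r_2 − r_1²) / (1 − r_1²)
r_1² = (-0.49)² = 0.2401
Numerator = 0.514 − 0.2401 = 0.2739; denominator = 1 − 0.2401 = 0.7599
φ_{22} = 0.2739 / 0.7599 = 0.360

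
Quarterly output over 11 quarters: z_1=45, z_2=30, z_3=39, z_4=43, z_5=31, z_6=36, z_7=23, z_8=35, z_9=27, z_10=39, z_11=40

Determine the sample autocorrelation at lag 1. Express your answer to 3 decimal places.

-0.202

Mean z̄ = (45 + 30 + 39 + 43 + 31 + 36 + 23 + 35 + 27 + 39 + 40)/11 = 35.2727
Numerator Σ_{t=1}^{10}(z_t−z̄)(z_{t+1}−z̄) = -94.8017
Denominator Σ(z_t−z̄)² = 470.1818
r_1 = -94.8017 / 470.1818 = -0.202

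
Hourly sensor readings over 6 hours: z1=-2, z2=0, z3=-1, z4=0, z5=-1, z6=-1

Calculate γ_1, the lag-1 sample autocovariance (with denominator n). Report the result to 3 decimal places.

Mean z̄ = (-2 + 0 − 1 + 0 − 1 − 1)/6 = -0.8333
Deviations: -1.1667, 0.8333, -0.1667, 0.8333, -0.1667, -0.1667
Σ_{t=1}^{5}(z_t−z̄)(z_{t+1}−z̄) = -1.3611
γ_1 = -1.3611 / 6 = -0.227

-0.227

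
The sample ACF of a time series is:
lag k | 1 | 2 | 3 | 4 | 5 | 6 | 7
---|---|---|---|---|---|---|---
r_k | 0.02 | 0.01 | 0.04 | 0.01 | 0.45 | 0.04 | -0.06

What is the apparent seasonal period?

The largest autocorrelation is r_5 = 0.45; the remaining lags stay at or below 0.04.
The dominant spike at lag 5 indicates a seasonal period of 5.

5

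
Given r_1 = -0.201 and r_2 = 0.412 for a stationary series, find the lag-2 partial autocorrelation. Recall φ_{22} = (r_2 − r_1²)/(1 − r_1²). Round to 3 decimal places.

φ_{22} = (r_2 − r_1²) / (1 − r_1²)
r_1² = (-0.201)² = 0.040401
Numerator = 0.412 − 0.0404 = 0.3716; denominator = 1 − 0.0404 = 0.9596
φ_{22} = 0.3716 / 0.9596 = 0.387

0.387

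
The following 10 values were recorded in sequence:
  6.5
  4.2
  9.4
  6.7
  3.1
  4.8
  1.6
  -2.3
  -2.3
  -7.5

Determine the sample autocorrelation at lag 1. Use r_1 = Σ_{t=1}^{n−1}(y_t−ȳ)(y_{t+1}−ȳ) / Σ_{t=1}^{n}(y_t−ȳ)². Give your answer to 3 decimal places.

0.529

Mean ȳ = (6.5 + 4.2 + 9.4 + 6.7 + 3.1 + 4.8 + 1.6 − 2.3 − 2.3 − 7.5)/10 = 2.4200
Numerator Σ_{t=1}^{9}(y_t−ȳ)(y_{t+1}−ȳ) = 125.1096
Denominator Σ(y_t−ȳ)² = 236.6160
r_1 = 125.1096 / 236.6160 = 0.529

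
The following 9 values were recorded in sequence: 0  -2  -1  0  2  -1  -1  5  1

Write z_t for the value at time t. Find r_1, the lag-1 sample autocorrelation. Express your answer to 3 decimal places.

Mean z̄ = (0 − 2 − 1 + 0 + 2 − 1 − 1 + 5 + 1)/9 = 0.3333
Numerator Σ_{t=1}^{8}(z_t−z̄)(z_{t+1}−z̄) = 0.2222
Denominator Σ(z_t−z̄)² = 36.0000
r_1 = 0.2222 / 36.0000 = 0.006

0.006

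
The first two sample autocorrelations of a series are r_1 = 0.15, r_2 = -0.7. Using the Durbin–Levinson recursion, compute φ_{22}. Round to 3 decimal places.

-0.739

φ_{22} = (r_2 − r_1²) / (1 − r_1²)
r_1² = (0.15)² = 0.0225
Numerator = -0.7 − 0.0225 = -0.7225; denominator = 1 − 0.0225 = 0.9775
φ_{22} = -0.7225 / 0.9775 = -0.739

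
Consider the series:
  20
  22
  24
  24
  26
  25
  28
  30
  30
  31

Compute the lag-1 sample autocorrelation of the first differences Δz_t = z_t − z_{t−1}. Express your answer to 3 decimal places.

-0.463

First differences Δz: 2, 2, 0, 2, -1, 3, 2, 0, 1
Mean of differences = 1.2222
Numerator Σ(Δz_t−Δz̄)(Δz_{t+1}−Δz̄) = -6.2716
Denominator Σ(Δz_t−Δz̄)² = 13.5556
r_1(Δz) = -6.2716 / 13.5556 = -0.463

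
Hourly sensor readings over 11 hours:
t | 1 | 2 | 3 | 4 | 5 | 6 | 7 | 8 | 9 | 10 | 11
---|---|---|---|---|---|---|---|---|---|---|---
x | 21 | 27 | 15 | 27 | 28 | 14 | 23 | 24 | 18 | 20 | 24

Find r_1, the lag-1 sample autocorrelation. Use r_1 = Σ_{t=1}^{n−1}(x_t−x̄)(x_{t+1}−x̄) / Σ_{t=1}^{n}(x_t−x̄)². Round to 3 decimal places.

-0.451

Mean x̄ = (21 + 27 + 15 + 27 + 28 + 14 + 23 + 24 + 18 + 20 + 24)/11 = 21.9091
Numerator Σ_{t=1}^{10}(x_t−x̄)(x_{t+1}−x̄) = -103.1901
Denominator Σ(x_t−x̄)² = 228.9091
r_1 = -103.1901 / 228.9091 = -0.451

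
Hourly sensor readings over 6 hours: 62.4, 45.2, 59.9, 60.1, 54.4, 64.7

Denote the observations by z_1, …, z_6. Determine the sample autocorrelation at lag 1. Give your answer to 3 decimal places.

Mean z̄ = (62.4 + 45.2 + 59.9 + 60.1 + 54.4 + 64.7)/6 = 57.7833
Σ(z_t−z̄)(z_{t+1}−z̄) = (-58.0931) + (-26.6347) + (4.9036) + (-7.8381) + (-23.4014) = -111.0636
Denominator Σ(z_t−z̄)² = 248.7883
r_1 = -111.0636 / 248.7883 = -0.446

-0.446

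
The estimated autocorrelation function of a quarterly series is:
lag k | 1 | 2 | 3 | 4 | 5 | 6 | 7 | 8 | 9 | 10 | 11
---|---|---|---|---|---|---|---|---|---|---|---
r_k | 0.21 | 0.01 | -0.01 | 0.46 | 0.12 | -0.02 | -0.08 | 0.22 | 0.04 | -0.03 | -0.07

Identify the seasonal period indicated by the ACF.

4

The largest autocorrelation is r_4 = 0.46, with a weaker echo at lag 8 (0.22); the remaining lags stay at or below 0.21. The elevated value at lag 1 (0.21), dropping to 0.01 at lag 2, reflects decaying short-term dependence rather than seasonality.
The dominant spike at lag 4 indicates a seasonal period of 4.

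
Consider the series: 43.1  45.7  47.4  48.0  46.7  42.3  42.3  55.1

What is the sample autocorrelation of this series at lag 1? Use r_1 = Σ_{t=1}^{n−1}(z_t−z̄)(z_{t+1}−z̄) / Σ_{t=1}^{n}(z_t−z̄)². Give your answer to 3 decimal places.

Mean z̄ = (43.1 + 45.7 + 47.4 + 48.0 + 46.7 + 42.3 + 42.3 + 55.1)/8 = 46.3250
Σ(z_t−z̄)(z_{t+1}−z̄) = (2.0156) + (-0.6719) + (1.8006) + (0.6281) + (-1.5094) + (16.2006) + (-35.3194) = -16.8556
Denominator Σ(z_t−z̄)² = 124.2950
r_1 = -16.8556 / 124.2950 = -0.136

-0.136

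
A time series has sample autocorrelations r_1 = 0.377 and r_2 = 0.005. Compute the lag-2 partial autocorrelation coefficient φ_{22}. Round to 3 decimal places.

-0.160

φ_{22} = (r_2 − r_1²) / (1 − r_1²)
r_1² = (0.377)² = 0.142129
Numerator = 0.005 − 0.1421 = -0.1371; denominator = 1 − 0.1421 = 0.8579
φ_{22} = -0.1371 / 0.8579 = -0.160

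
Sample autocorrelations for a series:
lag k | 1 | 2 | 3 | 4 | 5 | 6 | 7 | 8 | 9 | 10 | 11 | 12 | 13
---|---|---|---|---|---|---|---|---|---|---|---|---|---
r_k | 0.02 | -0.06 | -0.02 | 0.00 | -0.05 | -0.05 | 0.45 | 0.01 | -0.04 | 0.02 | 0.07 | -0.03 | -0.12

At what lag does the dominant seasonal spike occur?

The largest autocorrelation is r_7 = 0.45; the remaining lags stay at or below 0.07.
The dominant spike at lag 7 indicates a seasonal period of 7.

7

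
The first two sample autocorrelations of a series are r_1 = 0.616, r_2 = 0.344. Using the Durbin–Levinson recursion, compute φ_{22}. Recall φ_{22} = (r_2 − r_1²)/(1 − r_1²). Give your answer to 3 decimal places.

-0.057

φ_{22} = (r_2 − r_1²) / (1 − r_1²)
r_1² = (0.616)² = 0.379456
Numerator = 0.344 − 0.3795 = -0.0355; denominator = 1 − 0.3795 = 0.6205
φ_{22} = -0.0355 / 0.6205 = -0.057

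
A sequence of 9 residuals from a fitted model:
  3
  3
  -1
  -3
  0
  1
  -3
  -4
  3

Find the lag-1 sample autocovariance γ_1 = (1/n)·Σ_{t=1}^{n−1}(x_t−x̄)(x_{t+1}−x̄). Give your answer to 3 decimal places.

Mean x̄ = (3 + 3 − 1 − 3 + 0 + 1 − 3 − 4 + 3)/9 = -0.1111
Σ_{t=1}^{8}(x_t−x̄)(x_{t+1}−x̄) = 5.2099
γ_1 = 5.2099 / 9 = 0.579

0.579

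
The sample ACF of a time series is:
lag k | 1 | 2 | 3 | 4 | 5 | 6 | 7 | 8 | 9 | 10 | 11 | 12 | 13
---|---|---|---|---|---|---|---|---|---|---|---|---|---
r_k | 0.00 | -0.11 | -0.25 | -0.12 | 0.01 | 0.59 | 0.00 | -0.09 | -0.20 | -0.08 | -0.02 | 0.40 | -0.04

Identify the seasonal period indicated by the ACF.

The largest autocorrelation is r_6 = 0.59, with a weaker echo at lag 12 (0.40); the remaining lags stay at or below 0.01.
The dominant spike at lag 6 indicates a seasonal period of 6.

6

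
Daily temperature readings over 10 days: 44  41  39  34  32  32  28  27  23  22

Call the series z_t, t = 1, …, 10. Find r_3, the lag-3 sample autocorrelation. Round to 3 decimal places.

0.113

Mean z̄ = (44 + 41 + 39 + 34 + 32 + 32 + 28 + 27 + 23 + 22)/10 = 32.2000
Σ(z_t−z̄)(z_{t+3}−z̄) = (21.2400) + (-1.7600) + (-1.3600) + (-7.5600) + (1.0400) + (1.8400) + (42.8400) = 56.2800
Denominator Σ(z_t−z̄)² = 499.6000
r_3 = 56.2800 / 499.6000 = 0.113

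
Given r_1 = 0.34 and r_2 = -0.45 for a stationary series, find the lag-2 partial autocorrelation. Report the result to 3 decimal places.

φ_{22} = (r_2 − r_1²) / (1 − r_1²)
r_1² = (0.34)² = 0.1156
Numerator = -0.45 − 0.1156 = -0.5656; denominator = 1 − 0.1156 = 0.8844
φ_{22} = -0.5656 / 0.8844 = -0.640

-0.640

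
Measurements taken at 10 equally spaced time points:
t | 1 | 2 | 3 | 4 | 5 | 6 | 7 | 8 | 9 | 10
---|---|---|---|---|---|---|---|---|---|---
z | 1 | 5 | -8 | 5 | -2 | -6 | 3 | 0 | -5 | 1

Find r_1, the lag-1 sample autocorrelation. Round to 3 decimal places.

Mean z̄ = (1 + 5 − 8 + 5 − 2 − 6 + 3 + 0 − 5 + 1)/10 = -0.6000
Numerator Σ_{t=1}^{9}(z_t−z̄)(z_{t+1}−z̄) = -101.1600
Denominator Σ(z_t−z̄)² = 186.4000
r_1 = -101.1600 / 186.4000 = -0.543

-0.543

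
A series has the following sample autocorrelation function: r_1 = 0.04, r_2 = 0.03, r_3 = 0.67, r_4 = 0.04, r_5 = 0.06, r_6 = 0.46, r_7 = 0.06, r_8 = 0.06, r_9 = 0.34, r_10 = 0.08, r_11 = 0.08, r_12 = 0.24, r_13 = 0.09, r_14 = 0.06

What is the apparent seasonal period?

3

The largest autocorrelation is r_3 = 0.67, with weaker echoes at lags 6 (0.46), 9 (0.34) and 12 (0.24); the remaining lags stay at or below 0.09.
The dominant spike at lag 3 indicates a seasonal period of 3.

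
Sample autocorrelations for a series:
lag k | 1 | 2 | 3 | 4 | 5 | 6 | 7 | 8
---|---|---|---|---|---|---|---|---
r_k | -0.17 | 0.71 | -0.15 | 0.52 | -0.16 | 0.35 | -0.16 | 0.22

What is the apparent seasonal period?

2

The largest autocorrelation is r_2 = 0.71, with weaker echoes at lags 4 (0.52), 6 (0.35) and 8 (0.22); the remaining lags stay at or below -0.15.
The dominant spike at lag 2 indicates a seasonal period of 2.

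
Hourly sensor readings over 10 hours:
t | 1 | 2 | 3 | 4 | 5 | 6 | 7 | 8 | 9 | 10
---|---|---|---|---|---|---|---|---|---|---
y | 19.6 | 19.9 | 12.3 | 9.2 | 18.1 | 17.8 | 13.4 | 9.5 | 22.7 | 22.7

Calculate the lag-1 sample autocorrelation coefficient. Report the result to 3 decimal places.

0.130

Mean ȳ = (19.6 + 19.9 + 12.3 + 9.2 + 18.1 + 17.8 + 13.4 + 9.5 + 22.7 + 22.7)/10 = 16.5200
Numerator Σ_{t=1}^{9}(y_t−ȳ)(y_{t+1}−ȳ) = 30.2116
Denominator Σ(y_t−ȳ)² = 231.8360
r_1 = 30.2116 / 231.8360 = 0.130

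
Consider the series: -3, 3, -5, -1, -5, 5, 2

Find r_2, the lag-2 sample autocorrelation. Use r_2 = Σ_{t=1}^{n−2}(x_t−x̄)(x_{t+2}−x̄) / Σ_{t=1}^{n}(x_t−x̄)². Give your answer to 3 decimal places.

0.157

Mean x̄ = (-3 + 3 − 5 − 1 − 5 + 5 + 2)/7 = -0.5714
Numerator Σ_{t=1}^{5}(x_t−x̄)(x_{t+2}−x̄) = 15.0612
Denominator Σ(x_t−x̄)² = 95.7143
r_2 = 15.0612 / 95.7143 = 0.157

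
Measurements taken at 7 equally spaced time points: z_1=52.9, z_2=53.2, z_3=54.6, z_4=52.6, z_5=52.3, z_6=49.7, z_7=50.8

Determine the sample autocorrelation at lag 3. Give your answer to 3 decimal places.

Mean z̄ = (52.9 + 53.2 + 54.6 + 52.6 + 52.3 + 49.7 + 50.8)/7 = 52.3000
Deviations from mean: 0.6000, 0.9000, 2.3000, 0.3000, 0.0000, -2.6000, -1.5000
Numerator Σ_{t=1}^{4}(z_t−z̄)(z_{t+3}−z̄) = -6.2500
Denominator Σ(z_t−z̄)² = 15.5600
r_3 = -6.2500 / 15.5600 = -0.402

-0.402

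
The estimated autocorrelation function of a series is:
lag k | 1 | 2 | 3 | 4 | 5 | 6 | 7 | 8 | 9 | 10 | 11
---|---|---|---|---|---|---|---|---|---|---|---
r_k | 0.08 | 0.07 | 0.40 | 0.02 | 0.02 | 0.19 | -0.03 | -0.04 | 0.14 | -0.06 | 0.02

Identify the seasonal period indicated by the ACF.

3

The largest autocorrelation is r_3 = 0.40, with a weaker echo at lag 6 (0.19); the remaining lags stay at or below 0.14.
The dominant spike at lag 3 indicates a seasonal period of 3.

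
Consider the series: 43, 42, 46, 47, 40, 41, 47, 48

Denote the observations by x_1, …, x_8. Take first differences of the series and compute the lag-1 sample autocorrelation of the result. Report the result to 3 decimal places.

First differences Δx: -1, 4, 1, -7, 1, 6, 1
Mean of differences = 0.7143
Numerator Σ(Δx_t−Δx̄)(Δx_{t+1}−Δx̄) = -6.0816
Denominator Σ(Δx_t−Δx̄)² = 101.4286
r_1(Δx) = -6.0816 / 101.4286 = -0.060

-0.060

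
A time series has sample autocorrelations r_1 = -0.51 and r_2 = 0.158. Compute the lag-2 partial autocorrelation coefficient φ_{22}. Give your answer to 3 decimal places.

φ_{22} = (r_2 − r_1²) / (1 − r_1²)
r_1² = (-0.51)² = 0.2601
Numerator = 0.158 − 0.2601 = -0.1021; denominator = 1 − 0.2601 = 0.7399
φ_{22} = -0.1021 / 0.7399 = -0.138

-0.138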